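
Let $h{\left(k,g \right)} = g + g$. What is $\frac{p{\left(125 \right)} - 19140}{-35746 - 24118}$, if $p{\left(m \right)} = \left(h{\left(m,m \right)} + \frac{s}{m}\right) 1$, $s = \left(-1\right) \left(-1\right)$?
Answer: $\frac{2361249}{7483000} \approx 0.31555$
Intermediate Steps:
$h{\left(k,g \right)} = 2 g$
$s = 1$
$p{\left(m \right)} = \frac{1}{m} + 2 m$ ($p{\left(m \right)} = \left(2 m + 1 \frac{1}{m}\right) 1 = \left(2 m + \frac{1}{m}\right) 1 = \left(\frac{1}{m} + 2 m\right) 1 = \frac{1}{m} + 2 m$)
$\frac{p{\left(125 \right)} - 19140}{-35746 - 24118} = \frac{\left(\frac{1}{125} + 2 \cdot 125\right) - 19140}{-35746 - 24118} = \frac{\left(\frac{1}{125} + 250\right) - 19140}{-59864} = \left(\frac{31251}{125} - 19140\right) \left(- \frac{1}{59864}\right) = \left(- \frac{2361249}{125}\right) \left(- \frac{1}{59864}\right) = \frac{2361249}{7483000}$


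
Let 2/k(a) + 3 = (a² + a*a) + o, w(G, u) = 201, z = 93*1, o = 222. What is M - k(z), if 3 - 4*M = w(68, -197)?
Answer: -1734187/35034 ≈ -49.500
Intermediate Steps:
z = 93
k(a) = 2/(219 + 2*a²) (k(a) = 2/(-3 + ((a² + a*a) + 222)) = 2/(-3 + ((a² + a²) + 222)) = 2/(-3 + (2*a² + 222)) = 2/(-3 + (222 + 2*a²)) = 2/(219 + 2*a²))
M = -99/2 (M = ¾ - ¼*201 = ¾ - 201/4 = -99/2 ≈ -49.500)
M - k(z) = -99/2 - 2/(219 + 2*93²) = -99/2 - 2/(219 + 2*8649) = -99/2 - 2/(219 + 17298) = -99/2 - 2/17517 = -1734187/35034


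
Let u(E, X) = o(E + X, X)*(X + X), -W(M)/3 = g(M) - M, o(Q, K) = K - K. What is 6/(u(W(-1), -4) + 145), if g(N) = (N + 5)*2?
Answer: 6/145 ≈ 0.041379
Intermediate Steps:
o(Q, K) = 0
g(N) = 10 + 2*N (g(N) = (5 + N)*2 = 10 + 2*N)
W(M) = -30 - 3*M (W(M) = -3*((10 + 2*M) - M) = -3*(10 + M) = -30 - 3*M)
u(E, X) = 0 (u(E, X) = 0*(X + X) = 0*(2*X) = 0)
6/(u(W(-1), -4) + 145) = 6/(0 + 145) = 6/145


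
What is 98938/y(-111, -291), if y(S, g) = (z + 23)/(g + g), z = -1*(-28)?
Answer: -19193972/17 ≈ -1.1291e+6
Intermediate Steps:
z = 28
y(S, g) = 51/(2*g) (y(S, g) = (28 + 23)/(g + g) = 51/((2*g)) = 51*(1/(2*g)) = 51/(2*g))
98938/y(-111, -291) = 98938/(((51/2)/(-291))) = 98938/(((51/2)*(-1/291))) = 98938/(-17/194) = 98938*(-194/17) = -19193972/17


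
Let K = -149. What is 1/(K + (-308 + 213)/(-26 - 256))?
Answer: -282/41923 ≈ -0.0067266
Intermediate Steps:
1/(K + (-308 + 213)/(-26 - 256)) = 1/(-149 + (-308 + 213)/(-26 - 256)) = 1/(-149 - 95/(-282)) = 1/(-149 - 95*(-1/282)) = 1/(-149 + 95/282) = 1/(-41923/282) = -282/41923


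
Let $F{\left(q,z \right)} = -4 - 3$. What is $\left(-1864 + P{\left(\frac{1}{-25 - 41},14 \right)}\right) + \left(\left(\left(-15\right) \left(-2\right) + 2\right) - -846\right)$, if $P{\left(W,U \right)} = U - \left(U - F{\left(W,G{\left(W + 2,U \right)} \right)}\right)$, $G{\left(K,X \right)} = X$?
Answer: $-993$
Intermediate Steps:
$F{\left(q,z \right)} = -7$
$P{\left(W,U \right)} = -7$ ($P{\left(W,U \right)} = U - \left(7 + U\right) = -7$)
$\left(-1864 + P{\left(\frac{1}{-25 - 41},14 \right)}\right) + \left(\left(\left(-15\right) \left(-2\right) + 2\right) - -846\right) = \left(-1864 - 7\right) + \left(\left(\left(-15\right) \left(-2\right) + 2\right) - -846\right) = -1871 + \left(\left(30 + 2\right) + 846\right) = -1871 + \left(32 + 846\right) = -1871 + 878 = -993$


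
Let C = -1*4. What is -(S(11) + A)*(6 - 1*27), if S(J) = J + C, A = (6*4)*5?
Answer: 2667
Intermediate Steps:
C = -4
A = 120 (A = 24*5 = 120)
S(J) = -4 + J (S(J) = J - 4 = -4 + J)
-(S(11) + A)*(6 - 1*27) = -((-4 + 11) + 120)*(6 - 1*27) = -(7 + 120)*(6 - 27) = -127*(-21) = -1*(-2667) = 2667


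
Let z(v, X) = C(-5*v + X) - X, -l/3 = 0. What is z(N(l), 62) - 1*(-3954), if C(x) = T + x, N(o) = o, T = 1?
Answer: 3955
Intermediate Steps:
l = 0 (l = -3*0 = 0)
C(x) = 1 + x
z(v, X) = 1 - 5*v (z(v, X) = (1 + (-5*v + X)) - X = (1 + (X - 5*v)) - X = (1 + X - 5*v) - X = 1 - 5*v)
z(N(l), 62) - 1*(-3954) = (1 - 5*0) - 1*(-3954) = (1 + 0) + 3954 = 1 + 3954 = 3955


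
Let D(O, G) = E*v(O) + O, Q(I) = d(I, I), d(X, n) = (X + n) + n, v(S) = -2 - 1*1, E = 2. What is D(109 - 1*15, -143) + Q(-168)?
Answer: -416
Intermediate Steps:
v(S) = -3 (v(S) = -2 - 1 = -3)
d(X, n) = X + 2*n
Q(I) = 3*I (Q(I) = I + 2*I = 3*I)
D(O, G) = -6 + O (D(O, G) = 2*(-3) + O = -6 + O)
D(109 - 1*15, -143) + Q(-168) = (-6 + (109 - 1*15)) + 3*(-168) = (-6 + (109 - 15)) - 504 = (-6 + 94) - 504 = 88 - 504 = -416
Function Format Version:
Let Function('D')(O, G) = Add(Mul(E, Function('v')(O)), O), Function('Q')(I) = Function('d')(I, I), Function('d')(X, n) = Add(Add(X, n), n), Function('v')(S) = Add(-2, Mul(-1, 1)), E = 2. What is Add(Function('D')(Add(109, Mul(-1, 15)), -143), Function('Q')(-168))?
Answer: -416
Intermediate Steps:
Function('v')(S) = -3 (Function('v')(S) = Add(-2, -1) = -3)
Function('d')(X, n) = Add(X, Mul(2, n))
Function('Q')(I) = Mul(3, I) (Function('Q')(I) = Add(I, Mul(2, I)) = Mul(3, I))
Function('D')(O, G) = Add(-6, O) (Function('D')(O, G) = Add(Mul(2, -3), O) = Add(-6, O))
Add(Function('D')(Add(109, Mul(-1, 15)), -143), Function('Q')(-168)) = Add(Add(-6, Add(109, Mul(-1, 15))), Mul(3, -168)) = Add(Add(-6, Add(109, -15)), -504) = Add(Add(-6, 94), -504) = Add(88, -504) = -416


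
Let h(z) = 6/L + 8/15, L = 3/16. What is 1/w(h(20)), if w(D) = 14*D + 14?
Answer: 15/7042 ≈ 0.0021301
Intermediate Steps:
L = 3/16 (L = 3*(1/16) = 3/16 ≈ 0.18750)
h(z) = 488/15 (h(z) = 6/(3/16) + 8/15 = 6*(16/3) + 8*(1/15) = 32 + 8/15 = 488/15)
w(D) = 14 + 14*D
1/w(h(20)) = 1/(14 + 14*(488/15)) = 1/(14 + 6832/15) = 1/(7042/15) = 15/7042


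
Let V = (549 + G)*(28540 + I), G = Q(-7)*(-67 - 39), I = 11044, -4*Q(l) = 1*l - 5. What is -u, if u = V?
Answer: -9143904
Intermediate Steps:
Q(l) = 5/4 - l/4 (Q(l) = -(1*l - 5)/4 = -(l - 5)/4 = -(-5 + l)/4 = 5/4 - l/4)
G = -318 (G = (5/4 - ¼*(-7))*(-67 - 39) = (5/4 + 7/4)*(-106) = 3*(-106) = -318)
V = 9143904 (V = (549 - 318)*(28540 + 11044) = 231*39584 = 9143904)
u = 9143904
-u = -1*9143904 = -9143904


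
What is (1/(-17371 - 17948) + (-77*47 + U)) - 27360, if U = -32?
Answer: -1095277510/35319 ≈ -31011.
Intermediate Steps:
(1/(-17371 - 17948) + (-77*47 + U)) - 27360 = (1/(-17371 - 17948) + (-77*47 - 32)) - 27360 = (1/(-35319) + (-3619 - 32)) - 27360 = (-1/35319 - 3651) - 27360 = -128949670/35319 - 27360 = -1095277510/35319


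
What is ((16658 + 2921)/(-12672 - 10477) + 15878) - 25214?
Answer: -30876949/3307 ≈ -9336.8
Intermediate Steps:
((16658 + 2921)/(-12672 - 10477) + 15878) - 25214 = (19579/(-23149) + 15878) - 25214 = (19579*(-1/23149) + 15878) - 25214 = (-2797/3307 + 15878) - 25214 = 52505749/3307 - 25214 = -30876949/3307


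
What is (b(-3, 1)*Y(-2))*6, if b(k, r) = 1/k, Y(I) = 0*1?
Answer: 0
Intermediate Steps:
Y(I) = 0
(b(-3, 1)*Y(-2))*6 = (0/(-3))*6 = -1/3*0*6 = 0*6 = 0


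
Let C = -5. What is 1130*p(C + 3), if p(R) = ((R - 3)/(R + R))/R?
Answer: -2825/4 ≈ -706.25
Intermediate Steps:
p(R) = (-3 + R)/(2*R²) (p(R) = ((-3 + R)/((2*R)))/R = ((-3 + R)*(1/(2*R)))/R = ((-3 + R)/(2*R))/R = (-3 + R)/(2*R²))
1130*p(C + 3) = 1130*((-3 + (-5 + 3))/(2*(-5 + 3)²)) = 1130*((½)*(-3 - 2)/(-2)²) = 1130*((½)*(¼)*(-5)) = 1130*(-5/8) = -2825/4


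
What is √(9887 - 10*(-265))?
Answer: 3*√1393 ≈ 111.97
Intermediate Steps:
√(9887 - 10*(-265)) = √(9887 + 2650) = √12537 = 3*√1393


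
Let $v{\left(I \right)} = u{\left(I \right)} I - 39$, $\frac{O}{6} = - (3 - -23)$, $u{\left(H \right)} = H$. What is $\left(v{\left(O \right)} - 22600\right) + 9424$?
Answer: $11121$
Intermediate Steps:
$O = -156$ ($O = 6 \left(- (3 - -23)\right) = 6 \left(- (3 + 23)\right) = 6 \left(\left(-1\right) 26\right) = 6 \left(-26\right) = -156$)
$v{\left(I \right)} = -39 + I^{2}$ ($v{\left(I \right)} = I I - 39 = I^{2} - 39 = -39 + I^{2}$)
$\left(v{\left(O \right)} - 22600\right) + 9424 = \left(\left(-39 + \left(-156\right)^{2}\right) - 22600\right) + 9424 = \left(\left(-39 + 24336\right) - 22600\right) + 9424 = \left(24297 - 22600\right) + 9424 = 1697 + 9424 = 11121$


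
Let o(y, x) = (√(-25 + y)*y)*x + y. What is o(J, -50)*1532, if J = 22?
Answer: 33704 - 1685200*I*√3 ≈ 33704.0 - 2.9189e+6*I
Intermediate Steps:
o(y, x) = y + x*y*√(-25 + y) (o(y, x) = (y*√(-25 + y))*x + y = x*y*√(-25 + y) + y = y + x*y*√(-25 + y))
o(J, -50)*1532 = (22*(1 - 50*√(-25 + 22)))*1532 = (22*(1 - 50*I*√3))*1532 = (22 - 1100*I*√3)*1532 = 33704 - 1685200*I*√3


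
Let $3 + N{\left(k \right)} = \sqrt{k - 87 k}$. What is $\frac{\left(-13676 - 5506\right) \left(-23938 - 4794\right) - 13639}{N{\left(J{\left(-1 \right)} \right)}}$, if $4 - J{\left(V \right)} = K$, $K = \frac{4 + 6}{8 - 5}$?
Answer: $- \frac{4960112265}{199} - \frac{1102247170 i \sqrt{129}}{199} \approx -2.4925 \cdot 10^{7} - 6.291 \cdot 10^{7} i$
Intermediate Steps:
$K = \frac{10}{3} \approx 3.3333$
$J{\left(V \right)} = \frac{2}{3}$ ($J{\left(V \right)} = 4 - \frac{10}{3} = \frac{2}{3}$)
$N{\left(k \right)} = -3 + \sqrt{86} \sqrt{- k}$ ($N{\left(k \right)} = -3 + \sqrt{k - 87 k} = -3 + \sqrt{- 86 k} = -3 + \sqrt{86} \sqrt{- k}$)
$\frac{\left(-13676 - 5506\right) \left(-23938 - 4794\right) - 13639}{N{\left(J{\left(-1 \right)} \right)}} = \frac{\left(-13676 - 5506\right) \left(-23938 - 4794\right) - 13639}{-3 + \sqrt{86} \sqrt{\left(-1\right) \frac{2}{3}}} = \frac{\left(-19182\right) \left(-28732\right) - 13639}{-3 + \sqrt{86} \sqrt{- \frac{2}{3}}} = \frac{551137224 - 13639}{-3 + \sqrt{86} \frac{i \sqrt{6}}{3}} = \frac{551123585}{-3 + \frac{2 i \sqrt{129}}{3}}$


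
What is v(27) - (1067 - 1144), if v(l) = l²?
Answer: 806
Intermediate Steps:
v(27) - (1067 - 1144) = 27² - (1067 - 1144) = 729 - 1*(-77) = 729 + 77 = 806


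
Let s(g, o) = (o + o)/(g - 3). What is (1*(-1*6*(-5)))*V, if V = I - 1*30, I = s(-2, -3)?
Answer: -864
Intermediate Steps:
s(g, o) = 2*o/(-3 + g) (s(g, o) = (2*o)/(-3 + g) = 2*o/(-3 + g))
I = 6/5 (I = 2*(-3)/(-3 - 2) = 2*(-3)/(-5) = 2*(-3)*(-⅕) = 6/5 ≈ 1.2000)
V = -144/5 (V = 6/5 - 1*30 = 6/5 - 30 = -144/5 ≈ -28.800)
(1*(-1*6*(-5)))*V = (1*(-1*6*(-5)))*(-144/5) = (1*(-6*(-5)))*(-144/5) = (1*30)*(-144/5) = 30*(-144/5) = -864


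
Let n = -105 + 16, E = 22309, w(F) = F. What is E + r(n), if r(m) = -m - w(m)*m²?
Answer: 727367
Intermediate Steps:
n = -89
r(m) = -m - m³ (r(m) = -m - m*m² = -m - m³)
E + r(n) = 22309 + (-1*(-89) - 1*(-89)³) = 22309 + (89 - 1*(-704969)) = 22309 + (89 + 704969) = 22309 + 705058 = 727367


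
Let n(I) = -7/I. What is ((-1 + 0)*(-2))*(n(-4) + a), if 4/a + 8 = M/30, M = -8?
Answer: 157/62 ≈ 2.5323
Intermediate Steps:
a = -15/31 (a = 4/(-8 - 8/30) = 4/(-8 - 8*1/30) = 4/(-8 - 4/15) = 4/(-124/15) = 4*(-15/124) = -15/31 ≈ -0.48387)
((-1 + 0)*(-2))*(n(-4) + a) = ((-1 + 0)*(-2))*(-7/(-4) - 15/31) = (-1*(-2))*(-7*(-1/4) - 15/31) = 2*(7/4 - 15/31) = 2*(157/124) = 157/62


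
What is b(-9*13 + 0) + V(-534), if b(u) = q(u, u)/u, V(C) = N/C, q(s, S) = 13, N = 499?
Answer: -1675/1602 ≈ -1.0456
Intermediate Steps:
V(C) = 499/C
b(u) = 13/u
b(-9*13 + 0) + V(-534) = 13/(-9*13 + 0) + 499/(-534) = 13/(-117 + 0) + 499*(-1/534) = 13/(-117) - 499/534 = 13*(-1/117) - 499/534 = -1/9 - 499/534 = -1675/1602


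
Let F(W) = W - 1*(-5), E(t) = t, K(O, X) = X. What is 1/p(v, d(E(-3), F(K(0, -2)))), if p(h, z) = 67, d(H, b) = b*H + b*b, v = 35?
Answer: 1/67 ≈ 0.014925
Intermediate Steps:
F(W) = 5 + W (F(W) = W + 5 = 5 + W)
d(H, b) = b² + H*b (d(H, b) = H*b + b² = b² + H*b)
1/p(v, d(E(-3), F(K(0, -2)))) = 1/67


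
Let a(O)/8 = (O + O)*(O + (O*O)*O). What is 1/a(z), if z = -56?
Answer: 1/157402112 ≈ 6.3532e-9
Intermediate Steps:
a(O) = 16*O*(O + O**3) (a(O) = 8*((O + O)*(O + (O*O)*O)) = 8*((2*O)*(O + O**2*O)) = 8*((2*O)*(O + O**3)) = 8*(2*O*(O + O**3)) = 16*O*(O + O**3))
1/a(z) = 1/(16*(-56)**2*(1 + (-56)**2)) = 1/(16*3136*(1 + 3136)) = 1/(16*3136*3137) = 1/157402112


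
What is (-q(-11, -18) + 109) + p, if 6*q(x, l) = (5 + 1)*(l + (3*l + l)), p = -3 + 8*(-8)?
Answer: 132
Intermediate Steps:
p = -67 (p = -3 - 64 = -67)
q(x, l) = 5*l (q(x, l) = ((5 + 1)*(l + (3*l + l)))/6 = (6*(l + 4*l))/6 = (6*(5*l))/6 = (30*l)/6 = 5*l)
(-q(-11, -18) + 109) + p = (-5*(-18) + 109) - 67 = (-1*(-90) + 109) - 67 = (90 + 109) - 67 = 199 - 67 = 132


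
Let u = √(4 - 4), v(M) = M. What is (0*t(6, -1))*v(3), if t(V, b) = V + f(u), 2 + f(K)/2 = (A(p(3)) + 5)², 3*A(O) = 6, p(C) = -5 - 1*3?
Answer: 0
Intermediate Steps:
p(C) = -8 (p(C) = -5 - 3 = -8)
A(O) = 2 (A(O) = (⅓)*6 = 2)
u = 0 (u = √0 = 0)
f(K) = 94 (f(K) = -4 + 2*(2 + 5)² = -4 + 2*7² = -4 + 2*49 = -4 + 98 = 94)
t(V, b) = 94 + V (t(V, b) = V + 94 = 94 + V)
(0*t(6, -1))*v(3) = (0*(94 + 6))*3 = (0*100)*3 = 0*3 = 0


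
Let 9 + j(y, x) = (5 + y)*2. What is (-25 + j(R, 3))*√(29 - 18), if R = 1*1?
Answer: -22*√11 ≈ -72.966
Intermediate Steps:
R = 1
j(y, x) = 1 + 2*y (j(y, x) = -9 + (5 + y)*2 = -9 + (10 + 2*y) = 1 + 2*y)
(-25 + j(R, 3))*√(29 - 18) = (-25 + (1 + 2*1))*√(29 - 18) = (-25 + (1 + 2))*√11 = (-25 + 3)*√11 = -22*√11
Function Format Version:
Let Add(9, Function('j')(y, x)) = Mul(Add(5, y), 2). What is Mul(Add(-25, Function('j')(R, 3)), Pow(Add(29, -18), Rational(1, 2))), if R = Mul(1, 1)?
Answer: Mul(-22, Pow(11, Rational(1, 2))) ≈ -72.966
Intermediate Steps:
R = 1
Function('j')(y, x) = Add(1, Mul(2, y)) (Function('j')(y, x) = Add(-9, Mul(Add(5, y), 2)) = Add(-9, Add(10, Mul(2, y))) = Add(1, Mul(2, y)))
Mul(Add(-25, Function('j')(R, 3)), Pow(Add(29, -18), Rational(1, 2))) = Mul(Add(-25, Add(1, Mul(2, 1))), Pow(Add(29, -18), Rational(1, 2))) = Mul(Add(-25, Add(1, 2)), Pow(11, Rational(1, 2))) = Mul(Add(-25, 3), Pow(11, Rational(1, 2))) = Mul(-22, Pow(11, Rational(1, 2)))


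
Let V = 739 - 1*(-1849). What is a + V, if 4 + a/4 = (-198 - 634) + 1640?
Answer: 5804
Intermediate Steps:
V = 2588 (V = 739 + 1849 = 2588)
a = 3216 (a = -16 + 4*((-198 - 634) + 1640) = -16 + 4*(-832 + 1640) = -16 + 4*808 = -16 + 3232 = 3216)
a + V = 3216 + 2588 = 5804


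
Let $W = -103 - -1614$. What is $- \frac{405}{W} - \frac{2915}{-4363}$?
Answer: $\frac{2637550}{6592493} \approx 0.40008$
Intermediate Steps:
$W = 1511$ ($W = -103 + 1614 = 1511$)
$- \frac{405}{W} - \frac{2915}{-4363} = - \frac{405}{1511} - \frac{2915}{-4363} = \left(-405\right) \frac{1}{1511} - - \frac{2915}{4363} = - \frac{405}{1511} + \frac{2915}{4363} = \frac{2637550}{6592493}$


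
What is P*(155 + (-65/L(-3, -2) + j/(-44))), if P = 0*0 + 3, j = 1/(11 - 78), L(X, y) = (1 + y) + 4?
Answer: 1179203/2948 ≈ 400.00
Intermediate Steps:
L(X, y) = 5 + y
j = -1/67 (j = 1/(-67) = -1/67 ≈ -0.014925)
P = 3 (P = 0 + 3 = 3)
P*(155 + (-65/L(-3, -2) + j/(-44))) = 3*(155 + (-65/(5 - 2) - 1/67/(-44))) = 3*(155 + (-65/3 - 1/67*(-1/44))) = 3*(155 + (-65*⅓ + 1/2948)) = 3*(155 + (-65/3 + 1/2948)) = 3*(155 - 191617/8844) = 3*(1179203/8844) = 1179203/2948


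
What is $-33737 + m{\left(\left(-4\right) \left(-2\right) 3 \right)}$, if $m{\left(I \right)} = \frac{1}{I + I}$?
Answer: $- \frac{1619375}{48} \approx -33737.0$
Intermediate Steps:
$m{\left(I \right)} = \frac{1}{2 I}$
$-33737 + m{\left(\left(-4\right) \left(-2\right) 3 \right)} = -33737 + \frac{1}{2 \left(-4\right) \left(-2\right) 3} = -33737 + \frac{1}{2 \cdot 8 \cdot 3} = -33737 + \frac{1}{2 \cdot 24} = -33737 + \frac{1}{2} \cdot \frac{1}{24} = -33737 + \frac{1}{48} = - \frac{1619375}{48}$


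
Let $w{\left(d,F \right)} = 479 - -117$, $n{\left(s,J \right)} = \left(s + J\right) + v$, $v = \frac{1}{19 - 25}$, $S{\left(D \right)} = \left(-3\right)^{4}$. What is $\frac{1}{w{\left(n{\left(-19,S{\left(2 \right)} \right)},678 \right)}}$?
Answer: $\frac{1}{596} \approx 0.0016779$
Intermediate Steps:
$S{\left(D \right)} = 81$
$v = - \frac{1}{6}$ ($v = \frac{1}{-6} = - \frac{1}{6} \approx -0.16667$)
$n{\left(s,J \right)} = - \frac{1}{6} + J + s$ ($n{\left(s,J \right)} = \left(s + J\right) - \frac{1}{6} = \left(J + s\right) - \frac{1}{6} = - \frac{1}{6} + J + s$)
$w{\left(d,F \right)} = 596$ ($w{\left(d,F \right)} = 479 + 117 = 596$)
$\frac{1}{w{\left(n{\left(-19,S{\left(2 \right)} \right)},678 \right)}} = \frac{1}{596}$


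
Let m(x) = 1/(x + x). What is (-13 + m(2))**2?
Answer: 2601/16 ≈ 162.56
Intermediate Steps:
m(x) = 1/(2*x)
(-13 + m(2))**2 = (-13 + (1/2)/2)**2 = (-13 + (1/2)*(1/2))**2 = (-13 + 1/4)**2 = (-51/4)**2 = 2601/16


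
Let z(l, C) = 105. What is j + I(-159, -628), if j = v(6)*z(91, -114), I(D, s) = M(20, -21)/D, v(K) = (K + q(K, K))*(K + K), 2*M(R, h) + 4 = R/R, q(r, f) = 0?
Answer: 801361/106 ≈ 7560.0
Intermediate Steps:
M(R, h) = -3/2 (M(R, h) = -2 + (R/R)/2 = -2 + (½)*1 = -2 + ½ = -3/2)
v(K) = 2*K² (v(K) = (K + 0)*(K + K) = K*(2*K) = 2*K²)
I(D, s) = -3/(2*D)
j = 7560 (j = (2*6²)*105 = (2*36)*105 = 72*105 = 7560)
j + I(-159, -628) = 7560 - 3/2/(-159) = 7560 - 3/2*(-1/159) = 7560 + 1/106 = 801361/106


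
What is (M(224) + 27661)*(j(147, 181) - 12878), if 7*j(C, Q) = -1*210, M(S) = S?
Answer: -359939580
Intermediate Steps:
j(C, Q) = -30 (j(C, Q) = (-1*210)/7 = (⅐)*(-210) = -30)
(M(224) + 27661)*(j(147, 181) - 12878) = (224 + 27661)*(-30 - 12878) = 27885*(-12908) = -359939580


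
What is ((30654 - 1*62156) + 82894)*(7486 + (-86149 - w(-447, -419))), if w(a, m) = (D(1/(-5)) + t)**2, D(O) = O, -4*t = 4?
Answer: -101068072512/25 ≈ -4.0427e+9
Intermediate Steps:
t = -1 (t = -1/4*4 = -1)
w(a, m) = 36/25 (w(a, m) = (1/(-5) - 1)**2 = (-1/5 - 1)**2 = (-6/5)**2 = 36/25)
((30654 - 1*62156) + 82894)*(7486 + (-86149 - w(-447, -419))) = ((30654 - 1*62156) + 82894)*(7486 + (-86149 - 1*36/25)) = ((30654 - 62156) + 82894)*(7486 + (-86149 - 36/25)) = (-31502 + 82894)*(7486 - 2153761/25) = 51392*(-1966611/25) = -101068072512/25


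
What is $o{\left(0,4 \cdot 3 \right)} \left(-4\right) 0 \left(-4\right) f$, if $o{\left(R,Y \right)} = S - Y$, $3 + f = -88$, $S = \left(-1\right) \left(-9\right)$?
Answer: $0$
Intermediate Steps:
$S = 9$
$f = -91$ ($f = -3 - 88 = -91$)
$o{\left(R,Y \right)} = 9 - Y$
$o{\left(0,4 \cdot 3 \right)} \left(-4\right) 0 \left(-4\right) f = \left(9 - 4 \cdot 3\right) \left(-4\right) 0 \left(-4\right) \left(-91\right) = \left(9 - 12\right) 0 \left(-4\right) \left(-91\right) = \left(9 - 12\right) 0 \left(-91\right) = \left(-3\right) 0 \left(-91\right) = 0 \left(-91\right) = 0$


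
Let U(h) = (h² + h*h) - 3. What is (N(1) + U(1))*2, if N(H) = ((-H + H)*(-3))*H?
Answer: -2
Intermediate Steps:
U(h) = -3 + 2*h² (U(h) = (h² + h²) - 3 = 2*h² - 3 = -3 + 2*h²)
N(H) = 0 (N(H) = (0*(-3))*H = 0*H = 0)
(N(1) + U(1))*2 = (0 + (-3 + 2*1²))*2 = (0 + (-3 + 2*1))*2 = (0 + (-3 + 2))*2 = (0 - 1)*2 = -1*2 = -2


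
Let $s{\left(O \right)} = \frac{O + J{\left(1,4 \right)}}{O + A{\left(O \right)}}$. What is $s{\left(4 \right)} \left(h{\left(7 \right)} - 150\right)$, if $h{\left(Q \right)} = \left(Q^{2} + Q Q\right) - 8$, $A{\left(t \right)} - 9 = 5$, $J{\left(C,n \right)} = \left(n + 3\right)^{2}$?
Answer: $- \frac{530}{3} \approx -176.67$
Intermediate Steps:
$J{\left(C,n \right)} = \left(3 + n\right)^{2}$
$A{\left(t \right)} = 14$ ($A{\left(t \right)} = 9 + 5 = 14$)
$h{\left(Q \right)} = -8 + 2 Q^{2}$ ($h{\left(Q \right)} = \left(Q^{2} + Q^{2}\right) - 8 = 2 Q^{2} - 8 = -8 + 2 Q^{2}$)
$s{\left(O \right)} = \frac{49 + O}{14 + O}$ ($s{\left(O \right)} = \frac{O + \left(3 + 4\right)^{2}}{O + 14} = \frac{O + 7^{2}}{14 + O} = \frac{O + 49}{14 + O} = \frac{49 + O}{14 + O}$)
$s{\left(4 \right)} \left(h{\left(7 \right)} - 150\right) = \frac{49 + 4}{14 + 4} \left(\left(-8 + 2 \cdot 7^{2}\right) - 150\right) = \frac{1}{18} \cdot 53 \left(\left(-8 + 2 \cdot 49\right) - 150\right) = \frac{1}{18} \cdot 53 \left(\left(-8 + 98\right) - 150\right) = \frac{53 \left(90 - 150\right)}{18} = \frac{53}{18} \left(-60\right) = - \frac{530}{3}$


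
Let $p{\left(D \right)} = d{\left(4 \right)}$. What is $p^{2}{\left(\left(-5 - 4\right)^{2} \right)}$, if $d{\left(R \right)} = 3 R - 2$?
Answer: $100$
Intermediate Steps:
$d{\left(R \right)} = -2 + 3 R$
$p{\left(D \right)} = 10$ ($p{\left(D \right)} = -2 + 3 \cdot 4 = -2 + 12 = 10$)
$p^{2}{\left(\left(-5 - 4\right)^{2} \right)} = 10^{2} = 100$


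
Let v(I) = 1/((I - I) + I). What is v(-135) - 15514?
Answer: -2094391/135 ≈ -15514.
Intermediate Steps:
v(I) = 1/I (v(I) = 1/(0 + I) = 1/I)
v(-135) - 15514 = 1/(-135) - 15514 = -1/135 - 15514 = -2094391/135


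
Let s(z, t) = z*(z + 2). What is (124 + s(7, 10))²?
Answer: 34969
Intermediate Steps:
s(z, t) = z*(2 + z)
(124 + s(7, 10))² = (124 + 7*(2 + 7))² = (124 + 7*9)² = (124 + 63)² = 187² = 34969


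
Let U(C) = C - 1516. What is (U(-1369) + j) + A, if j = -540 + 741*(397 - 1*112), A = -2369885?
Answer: -2162125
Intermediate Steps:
U(C) = -1516 + C
j = 210645 (j = -540 + 741*(397 - 112) = -540 + 741*285 = -540 + 211185 = 210645)
(U(-1369) + j) + A = ((-1516 - 1369) + 210645) - 2369885 = (-2885 + 210645) - 2369885 = 207760 - 2369885 = -2162125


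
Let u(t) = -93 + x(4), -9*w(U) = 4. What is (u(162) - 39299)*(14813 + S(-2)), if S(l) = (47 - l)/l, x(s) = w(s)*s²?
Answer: -1747961264/3 ≈ -5.8265e+8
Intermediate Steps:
w(U) = -4/9 (w(U) = -⅑*4 = -4/9)
x(s) = -4*s²/9
S(l) = (47 - l)/l
u(t) = -901/9 (u(t) = -93 - 4/9*4² = -93 - 4/9*16 = -93 - 64/9 = -901/9)
(u(162) - 39299)*(14813 + S(-2)) = (-901/9 - 39299)*(14813 + (47 - 1*(-2))/(-2)) = -354592*(14813 - (47 + 2)/2)/9 = -354592*(14813 - ½*49)/9 = -354592*(14813 - 49/2)/9 = -354592/9*29577/2 = -1747961264/3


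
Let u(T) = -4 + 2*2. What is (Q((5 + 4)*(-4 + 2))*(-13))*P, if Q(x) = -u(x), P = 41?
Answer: 0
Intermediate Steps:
u(T) = 0 (u(T) = -4 + 4 = 0)
Q(x) = 0 (Q(x) = -1*0 = 0)
(Q((5 + 4)*(-4 + 2))*(-13))*P = (0*(-13))*41 = 0*41 = 0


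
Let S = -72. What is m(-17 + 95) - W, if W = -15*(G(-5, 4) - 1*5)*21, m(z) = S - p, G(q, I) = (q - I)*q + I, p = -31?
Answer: 13819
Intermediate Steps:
G(q, I) = I + q*(q - I) (G(q, I) = q*(q - I) + I = I + q*(q - I))
m(z) = -41 (m(z) = -72 - 1*(-31) = -72 + 31 = -41)
W = -13860 (W = -15*((4 + (-5)² - 1*4*(-5)) - 1*5)*21 = -15*((4 + 25 + 20) - 5)*21 = -15*(49 - 5)*21 = -15*44*21 = -660*21 = -13860)
m(-17 + 95) - W = -41 - 1*(-13860) = -41 + 13860 = 13819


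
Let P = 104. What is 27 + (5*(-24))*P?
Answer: -12453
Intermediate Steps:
27 + (5*(-24))*P = 27 + (5*(-24))*104 = 27 - 120*104 = 27 - 12480 = -12453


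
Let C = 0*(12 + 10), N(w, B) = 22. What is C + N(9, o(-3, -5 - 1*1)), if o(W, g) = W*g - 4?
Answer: 22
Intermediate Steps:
o(W, g) = -4 + W*g
C = 0 (C = 0*22 = 0)
C + N(9, o(-3, -5 - 1*1)) = 0 + 22 = 22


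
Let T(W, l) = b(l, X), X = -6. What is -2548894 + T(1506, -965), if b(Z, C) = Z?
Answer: -2549859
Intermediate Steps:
T(W, l) = l
-2548894 + T(1506, -965) = -2548894 - 965 = -2549859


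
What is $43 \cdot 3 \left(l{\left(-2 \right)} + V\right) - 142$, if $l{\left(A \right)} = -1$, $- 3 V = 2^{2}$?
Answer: $-443$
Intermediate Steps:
$V = - \frac{4}{3}$ ($V = - \frac{2^{2}}{3} = \left(- \frac{1}{3}\right) 4 = - \frac{4}{3} \approx -1.3333$)
$43 \cdot 3 \left(l{\left(-2 \right)} + V\right) - 142 = 43 \cdot 3 \left(-1 - \frac{4}{3}\right) - 142 = 43 \cdot 3 \left(- \frac{7}{3}\right) - 142 = 43 \left(-7\right) - 142 = -301 - 142 = -443$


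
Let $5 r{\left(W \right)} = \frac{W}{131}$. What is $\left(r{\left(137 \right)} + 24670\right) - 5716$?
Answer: $\frac{12415007}{655} \approx 18954.0$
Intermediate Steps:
$r{\left(W \right)} = \frac{W}{655}$ ($r{\left(W \right)} = \frac{W \frac{1}{131}}{5} = \frac{\frac{1}{131} W}{5} = \frac{W}{655}$)
$\left(r{\left(137 \right)} + 24670\right) - 5716 = \left(\frac{1}{655} \cdot 137 + 24670\right) - 5716 = \left(\frac{137}{655} + 24670\right) - 5716 = \frac{16158987}{655} - 5716 = \frac{12415007}{655}$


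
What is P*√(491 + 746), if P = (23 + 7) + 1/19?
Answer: 571*√1237/19 ≈ 1057.0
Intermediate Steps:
P = 571/19 (P = 30 + 1/19 = 571/19 ≈ 30.053)
P*√(491 + 746) = 571*√(491 + 746)/19 = 571*√1237/19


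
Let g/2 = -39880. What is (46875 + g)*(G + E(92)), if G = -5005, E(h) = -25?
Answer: 165411550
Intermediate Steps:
g = -79760 (g = 2*(-39880) = -79760)
(46875 + g)*(G + E(92)) = (46875 - 79760)*(-5005 - 25) = -32885*(-5030) = 165411550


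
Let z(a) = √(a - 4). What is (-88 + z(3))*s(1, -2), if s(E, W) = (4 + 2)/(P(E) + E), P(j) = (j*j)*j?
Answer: -264 + 3*I ≈ -264.0 + 3.0*I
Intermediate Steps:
z(a) = √(-4 + a)
P(j) = j³ (P(j) = j²*j = j³)
s(E, W) = 6/(E + E³) (s(E, W) = (4 + 2)/(E³ + E) = 6/(E + E³))
(-88 + z(3))*s(1, -2) = (-88 + √(-4 + 3))*(6/(1 + 1³)) = (-88 + √(-1))*(6/(1 + 1)) = (-88 + I)*(6/2) = (-88 + I)*(6*(½)) = (-88 + I)*3 = -264 + 3*I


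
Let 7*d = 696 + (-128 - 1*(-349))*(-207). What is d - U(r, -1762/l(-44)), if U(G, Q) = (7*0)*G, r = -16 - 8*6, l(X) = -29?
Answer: -45051/7 ≈ -6435.9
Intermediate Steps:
d = -45051/7 (d = (696 + (-128 - 1*(-349))*(-207))/7 = (696 + (-128 + 349)*(-207))/7 = (696 + 221*(-207))/7 = (696 - 45747)/7 = (1/7)*(-45051) = -45051/7 ≈ -6435.9)
r = -64 (r = -16 - 48 = -64)
U(G, Q) = 0 (U(G, Q) = 0*G = 0)
d - U(r, -1762/l(-44)) = -45051/7 - 1*0 = -45051/7 + 0 = -45051/7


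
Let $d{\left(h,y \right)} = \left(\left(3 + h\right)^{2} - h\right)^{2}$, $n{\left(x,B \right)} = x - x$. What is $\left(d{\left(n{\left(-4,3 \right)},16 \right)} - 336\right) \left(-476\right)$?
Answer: $121380$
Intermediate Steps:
$n{\left(x,B \right)} = 0$
$\left(d{\left(n{\left(-4,3 \right)},16 \right)} - 336\right) \left(-476\right) = \left(\left(0 - \left(3 + 0\right)^{2}\right)^{2} - 336\right) \left(-476\right) = \left(\left(0 - 3^{2}\right)^{2} - 336\right) \left(-476\right) = \left(\left(0 - 9\right)^{2} - 336\right) \left(-476\right) = \left(\left(-9\right)^{2} - 336\right) \left(-476\right) = \left(81 - 336\right) \left(-476\right) = \left(-255\right) \left(-476\right) = 121380$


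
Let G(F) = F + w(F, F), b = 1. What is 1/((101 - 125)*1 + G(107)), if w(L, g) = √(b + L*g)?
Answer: -83/4561 + 5*√458/4561 ≈ 0.0052630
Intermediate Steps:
w(L, g) = √(1 + L*g)
G(F) = F + √(1 + F²) (G(F) = F + √(1 + F*F) = F + √(1 + F²))
1/((101 - 125)*1 + G(107)) = 1/((101 - 125)*1 + (107 + √(1 + 107²))) = 1/(-24*1 + (107 + √(1 + 11449))) = 1/(-24 + (107 + √11450)) = 1/(-24 + (107 + 5*√458)) = 1/(83 + 5*√458)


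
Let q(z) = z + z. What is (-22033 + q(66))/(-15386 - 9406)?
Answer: 21901/24792 ≈ 0.88339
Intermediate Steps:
q(z) = 2*z
(-22033 + q(66))/(-15386 - 9406) = (-22033 + 2*66)/(-15386 - 9406) = (-22033 + 132)/(-24792) = -21901*(-1/24792) = 21901/24792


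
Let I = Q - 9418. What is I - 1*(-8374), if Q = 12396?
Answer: 11352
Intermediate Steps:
I = 2978 (I = 12396 - 9418 = 2978)
I - 1*(-8374) = 2978 - 1*(-8374) = 2978 + 8374 = 11352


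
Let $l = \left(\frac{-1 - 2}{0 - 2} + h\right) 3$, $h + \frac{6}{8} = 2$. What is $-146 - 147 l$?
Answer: $- \frac{5435}{4} \approx -1358.8$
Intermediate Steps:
$h = \frac{5}{4}$ ($h = - \frac{3}{4} + 2 = \frac{5}{4} \approx 1.25$)
$l = \frac{33}{4}$ ($l = \left(\frac{-1 - 2}{0 - 2} + \frac{5}{4}\right) 3 = \left(- \frac{3}{-2} + \frac{5}{4}\right) 3 = \left(\left(-3\right) \left(- \frac{1}{2}\right) + \frac{5}{4}\right) 3 = \left(\frac{3}{2} + \frac{5}{4}\right) 3 = \frac{11}{4} \cdot 3 = \frac{33}{4} \approx 8.25$)
$-146 - 147 l = -146 - \frac{4851}{4} = - \frac{5435}{4}$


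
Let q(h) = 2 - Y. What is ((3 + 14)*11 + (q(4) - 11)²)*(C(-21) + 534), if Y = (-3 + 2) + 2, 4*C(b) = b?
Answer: 607005/4 ≈ 1.5175e+5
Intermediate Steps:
C(b) = b/4
Y = 1 (Y = -1 + 2 = 1)
q(h) = 1 (q(h) = 2 - 1*1 = 2 - 1 = 1)
((3 + 14)*11 + (q(4) - 11)²)*(C(-21) + 534) = ((3 + 14)*11 + (1 - 11)²)*((¼)*(-21) + 534) = (17*11 + (-10)²)*(-21/4 + 534) = (187 + 100)*(2115/4) = 287*(2115/4) = 607005/4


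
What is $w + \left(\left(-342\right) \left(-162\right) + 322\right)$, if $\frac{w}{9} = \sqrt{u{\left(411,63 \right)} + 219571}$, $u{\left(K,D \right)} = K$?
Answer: $55726 + 9 \sqrt{219982} \approx 59947.0$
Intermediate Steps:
$w = 9 \sqrt{219982}$ ($w = 9 \sqrt{411 + 219571} = 9 \sqrt{219982} \approx 4221.2$)
$w + \left(\left(-342\right) \left(-162\right) + 322\right) = 9 \sqrt{219982} + \left(\left(-342\right) \left(-162\right) + 322\right) = 9 \sqrt{219982} + \left(55404 + 322\right) = 9 \sqrt{219982} + 55726 = 55726 + 9 \sqrt{219982}$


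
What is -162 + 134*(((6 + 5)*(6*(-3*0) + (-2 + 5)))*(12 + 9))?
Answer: 92700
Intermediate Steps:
-162 + 134*(((6 + 5)*(6*(-3*0) + (-2 + 5)))*(12 + 9)) = -162 + 134*((11*(6*0 + 3))*21) = -162 + 134*((11*(0 + 3))*21) = -162 + 134*((11*3)*21) = -162 + 134*(33*21) = -162 + 134*693 = -162 + 92862 = 92700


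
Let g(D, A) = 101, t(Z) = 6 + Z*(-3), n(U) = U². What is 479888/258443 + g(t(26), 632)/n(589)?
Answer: 166509327591/89659304003 ≈ 1.8571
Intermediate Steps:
t(Z) = 6 - 3*Z
479888/258443 + g(t(26), 632)/n(589) = 479888/258443 + 101/(589²) = 479888*(1/258443) + 101/346921 = 479888/258443 + 101*(1/346921) = 479888/258443 + 101/346921 = 166509327591/89659304003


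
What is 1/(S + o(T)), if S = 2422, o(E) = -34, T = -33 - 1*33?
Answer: 1/2388 ≈ 0.00041876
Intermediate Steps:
T = -66 (T = -33 - 33 = -66)
1/(S + o(T)) = 1/(2422 - 34) = 1/2388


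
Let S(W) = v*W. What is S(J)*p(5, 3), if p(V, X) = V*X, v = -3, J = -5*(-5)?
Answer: -1125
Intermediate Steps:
J = 25
S(W) = -3*W
S(J)*p(5, 3) = (-3*25)*(5*3) = -75*15 = -1125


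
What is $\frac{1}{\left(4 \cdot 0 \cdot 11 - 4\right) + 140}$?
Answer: $\frac{1}{136} \approx 0.0073529$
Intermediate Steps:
$\frac{1}{\left(4 \cdot 0 \cdot 11 - 4\right) + 140} = \frac{1}{\left(0 \cdot 11 - 4\right) + 140} = \frac{1}{\left(0 - 4\right) + 140} = \frac{1}{-4 + 140} = \frac{1}{136}$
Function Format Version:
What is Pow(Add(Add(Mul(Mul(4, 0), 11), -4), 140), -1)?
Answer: Rational(1, 136) ≈ 0.0073529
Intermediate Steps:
Pow(Add(Add(Mul(Mul(4, 0), 11), -4), 140), -1) = Pow(Add(Add(Mul(0, 11), -4), 140), -1) = Pow(Add(Add(0, -4), 140), -1) = Pow(Add(-4, 140), -1) = Pow(136, -1) = Rational(1, 136)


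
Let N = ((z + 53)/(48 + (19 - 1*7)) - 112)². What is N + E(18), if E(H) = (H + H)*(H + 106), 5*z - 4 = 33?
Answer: 377629201/22500 ≈ 16784.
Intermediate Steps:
z = 37/5 (z = ⅘ + (⅕)*33 = ⅘ + 33/5 = 37/5 ≈ 7.4000)
E(H) = 2*H*(106 + H) (E(H) = (2*H)*(106 + H) = 2*H*(106 + H))
N = 277189201/22500 (N = ((37/5 + 53)/(48 + (19 - 1*7)) - 112)² = (302/(5*(48 + (19 - 7))) - 112)² = (302/(5*(48 + 12)) - 112)² = ((302/5)/60 - 112)² = ((302/5)*(1/60) - 112)² = (151/150 - 112)² = (-16649/150)² = 277189201/22500 ≈ 12320.)
N + E(18) = 277189201/22500 + 2*18*(106 + 18) = 277189201/22500 + 2*18*124 = 277189201/22500 + 4464 = 377629201/22500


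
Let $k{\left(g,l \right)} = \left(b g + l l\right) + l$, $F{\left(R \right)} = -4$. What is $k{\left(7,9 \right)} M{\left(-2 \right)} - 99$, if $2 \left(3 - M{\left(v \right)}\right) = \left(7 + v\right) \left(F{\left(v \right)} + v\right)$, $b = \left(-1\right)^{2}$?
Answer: $1647$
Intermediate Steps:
$b = 1$
$k{\left(g,l \right)} = g + l + l^{2}$ ($k{\left(g,l \right)} = \left(1 g + l l\right) + l = \left(g + l^{2}\right) + l = g + l + l^{2}$)
$M{\left(v \right)} = 3 - \frac{\left(-4 + v\right) \left(7 + v\right)}{2}$ ($M{\left(v \right)} = 3 - \frac{\left(7 + v\right) \left(-4 + v\right)}{2} = 3 - \frac{\left(-4 + v\right) \left(7 + v\right)}{2}$)
$k{\left(7,9 \right)} M{\left(-2 \right)} - 99 = \left(7 + 9 + 9^{2}\right) \left(17 - -3 - \frac{\left(-2\right)^{2}}{2}\right) - 99 = \left(7 + 9 + 81\right) \left(17 + 3 - 2\right) - 99 = 97 \left(17 + 3 - 2\right) - 99 = 97 \cdot 18 - 99 = 1746 - 99 = 1647$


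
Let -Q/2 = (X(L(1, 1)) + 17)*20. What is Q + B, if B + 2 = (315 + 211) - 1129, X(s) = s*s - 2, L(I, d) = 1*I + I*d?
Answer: -1365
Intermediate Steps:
L(I, d) = I + I*d
X(s) = -2 + s² (X(s) = s² - 2 = -2 + s²)
Q = -760 (Q = -2*((-2 + (1*(1 + 1))²) + 17)*20 = -2*((-2 + (1*2)²) + 17)*20 = -2*((-2 + 2²) + 17)*20 = -2*((-2 + 4) + 17)*20 = -2*(2 + 17)*20 = -38*20 = -2*380 = -760)
B = -605 (B = -2 + ((315 + 211) - 1129) = -2 + (526 - 1129) = -2 - 603 = -605)
Q + B = -760 - 605 = -1365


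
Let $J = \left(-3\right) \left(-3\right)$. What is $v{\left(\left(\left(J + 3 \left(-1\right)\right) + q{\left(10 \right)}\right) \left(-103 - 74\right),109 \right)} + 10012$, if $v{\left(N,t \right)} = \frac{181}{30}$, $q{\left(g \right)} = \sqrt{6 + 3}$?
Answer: $\frac{300541}{30} \approx 10018.0$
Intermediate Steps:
$J = 9$
$q{\left(g \right)} = 3$ ($q{\left(g \right)} = \sqrt{9} = 3$)
$v{\left(N,t \right)} = \frac{181}{30}$ ($v{\left(N,t \right)} = 181 \cdot \frac{1}{30} = \frac{181}{30}$)
$v{\left(\left(\left(J + 3 \left(-1\right)\right) + q{\left(10 \right)}\right) \left(-103 - 74\right),109 \right)} + 10012 = \frac{181}{30} + 10012 = \frac{300541}{30}$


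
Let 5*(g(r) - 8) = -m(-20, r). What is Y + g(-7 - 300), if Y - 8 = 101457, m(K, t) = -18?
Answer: 507383/5 ≈ 1.0148e+5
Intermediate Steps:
g(r) = 58/5 (g(r) = 8 + (-1*(-18))/5 = 8 + (⅕)*18 = 8 + 18/5 = 58/5)
Y = 101465 (Y = 8 + 101457 = 101465)
Y + g(-7 - 300) = 101465 + 58/5 = 507383/5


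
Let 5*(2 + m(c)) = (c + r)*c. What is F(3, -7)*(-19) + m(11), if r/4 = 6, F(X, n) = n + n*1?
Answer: 341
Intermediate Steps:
F(X, n) = 2*n (F(X, n) = n + n = 2*n)
r = 24 (r = 4*6 = 24)
m(c) = -2 + c*(24 + c)/5 (m(c) = -2 + ((c + 24)*c)/5 = -2 + ((24 + c)*c)/5 = -2 + (c*(24 + c))/5 = -2 + c*(24 + c)/5)
F(3, -7)*(-19) + m(11) = (2*(-7))*(-19) + (-2 + (⅕)*11² + (24/5)*11) = -14*(-19) + (-2 + (⅕)*121 + 264/5) = 266 + (-2 + 121/5 + 264/5) = 266 + 75 = 341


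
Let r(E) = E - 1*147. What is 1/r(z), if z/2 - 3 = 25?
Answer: -1/91 ≈ -0.010989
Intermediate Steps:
z = 56 (z = 6 + 2*25 = 6 + 50 = 56)
r(E) = -147 + E (r(E) = E - 147 = -147 + E)
1/r(z) = 1/(-147 + 56) = 1/(-91) = -1/91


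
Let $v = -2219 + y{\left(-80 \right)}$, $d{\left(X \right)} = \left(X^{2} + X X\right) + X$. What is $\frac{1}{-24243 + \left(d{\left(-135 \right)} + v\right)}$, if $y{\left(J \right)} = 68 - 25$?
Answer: $\frac{1}{9896} \approx 0.00010105$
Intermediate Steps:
$y{\left(J \right)} = 43$ ($y{\left(J \right)} = 68 - 25 = 43$)
$d{\left(X \right)} = X + 2 X^{2}$ ($d{\left(X \right)} = \left(X^{2} + X^{2}\right) + X = 2 X^{2} + X = X + 2 X^{2}$)
$v = -2176$ ($v = -2219 + 43 = -2176$)
$\frac{1}{-24243 + \left(d{\left(-135 \right)} + v\right)} = \frac{1}{-24243 - \left(2176 + 135 \left(1 + 2 \left(-135\right)\right)\right)} = \frac{1}{-24243 - \left(2176 + 135 \left(1 - 270\right)\right)} = \frac{1}{-24243 - -34139} = \frac{1}{-24243 + \left(36315 - 2176\right)} = \frac{1}{-24243 + 34139} = \frac{1}{9896}$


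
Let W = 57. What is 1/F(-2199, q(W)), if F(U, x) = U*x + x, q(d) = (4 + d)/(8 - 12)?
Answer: 2/67039 ≈ 2.9833e-5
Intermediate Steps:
q(d) = -1 - d/4 (q(d) = (4 + d)/(-4) = (4 + d)*(-¼) = -1 - d/4)
F(U, x) = x + U*x
1/F(-2199, q(W)) = 1/((-1 - ¼*57)*(1 - 2199)) = 1/((-1 - 57/4)*(-2198)) = 1/(-61/4*(-2198)) = 1/(67039/2) = 2/67039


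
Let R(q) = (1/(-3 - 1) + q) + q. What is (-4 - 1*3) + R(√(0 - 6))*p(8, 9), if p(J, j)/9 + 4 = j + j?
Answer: -77/2 + 252*I*√6 ≈ -38.5 + 617.27*I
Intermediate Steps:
R(q) = -¼ + 2*q (R(q) = (1/(-4) + q) + q = (-¼ + q) + q = -¼ + 2*q)
p(J, j) = -36 + 18*j (p(J, j) = -36 + 9*(j + j) = -36 + 9*(2*j) = -36 + 18*j)
(-4 - 1*3) + R(√(0 - 6))*p(8, 9) = (-4 - 1*3) + (-¼ + 2*√(0 - 6))*(-36 + 18*9) = (-4 - 3) + (-¼ + 2*√(-6))*(-36 + 162) = -7 + (-¼ + 2*(I*√6))*126 = -7 + (-¼ + 2*I*√6)*126 = -7 + (-63/2 + 252*I*√6) = -77/2 + 252*I*√6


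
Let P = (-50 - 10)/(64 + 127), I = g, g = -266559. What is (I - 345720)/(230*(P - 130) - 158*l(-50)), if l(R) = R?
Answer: 116945289/4215800 ≈ 27.740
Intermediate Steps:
I = -266559
P = -60/191 ≈ -0.31414
(I - 345720)/(230*(P - 130) - 158*l(-50)) = (-266559 - 345720)/(230*(-60/191 - 130) - 158*(-50)) = -612279/(230*(-24890/191) + 7900) = -612279/(-5724700/191 + 7900) = -612279/(-4215800/191) = -612279*(-191/4215800) = 116945289/4215800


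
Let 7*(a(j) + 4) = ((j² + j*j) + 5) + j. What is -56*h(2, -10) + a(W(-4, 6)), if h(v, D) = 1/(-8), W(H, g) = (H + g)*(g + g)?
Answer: 1202/7 ≈ 171.71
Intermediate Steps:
W(H, g) = 2*g*(H + g) (W(H, g) = (H + g)*(2*g) = 2*g*(H + g))
h(v, D) = -⅛
a(j) = -23/7 + j/7 + 2*j²/7 (a(j) = -4 + (((j² + j*j) + 5) + j)/7 = -4 + (((j² + j²) + 5) + j)/7 = -4 + ((2*j² + 5) + j)/7 = -4 + ((5 + 2*j²) + j)/7 = -4 + (5 + j + 2*j²)/7 = -4 + (5/7 + j/7 + 2*j²/7) = -23/7 + j/7 + 2*j²/7)
-56*h(2, -10) + a(W(-4, 6)) = -56*(-⅛) + (-23/7 + (2*6*(-4 + 6))/7 + 2*(2*6*(-4 + 6))²/7) = 7 + (-23/7 + (2*6*2)/7 + 2*(2*6*2)²/7) = 7 + (-23/7 + (⅐)*24 + (2/7)*24²) = 7 + (-23/7 + 24/7 + (2/7)*576) = 7 + (-23/7 + 24/7 + 1152/7) = 7 + 1153/7 = 1202/7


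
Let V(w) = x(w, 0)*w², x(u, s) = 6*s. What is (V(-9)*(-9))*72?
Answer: 0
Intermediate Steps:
V(w) = 0 (V(w) = (6*0)*w² = 0*w² = 0)
(V(-9)*(-9))*72 = (0*(-9))*72 = 0*72 = 0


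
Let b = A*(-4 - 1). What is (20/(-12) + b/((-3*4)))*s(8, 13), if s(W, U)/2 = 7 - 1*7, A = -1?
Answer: 0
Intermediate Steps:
s(W, U) = 0 (s(W, U) = 2*(7 - 1*7) = 2*(7 - 7) = 2*0 = 0)
b = 5 (b = -(-4 - 1) = -1*(-5) = 5)
(20/(-12) + b/((-3*4)))*s(8, 13) = (20/(-12) + 5/((-3*4)))*0 = (20*(-1/12) + 5/(-12))*0 = (-5/3 + 5*(-1/12))*0 = (-5/3 - 5/12)*0 = -25/12*0 = 0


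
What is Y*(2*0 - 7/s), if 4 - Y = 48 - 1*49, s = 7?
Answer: -5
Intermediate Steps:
Y = 5 (Y = 4 - (48 - 1*49) = 4 - (48 - 49) = 4 - 1*(-1) = 4 + 1 = 5)
Y*(2*0 - 7/s) = 5*(2*0 - 7/7) = 5*(0 - 7*1/7) = 5*(0 - 1) = 5*(-1) = -5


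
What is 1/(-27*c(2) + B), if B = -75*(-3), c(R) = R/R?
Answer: 1/198 ≈ 0.0050505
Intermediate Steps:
c(R) = 1
B = 225
1/(-27*c(2) + B) = 1/(-27*1 + 225) = 1/(-27 + 225) = 1/198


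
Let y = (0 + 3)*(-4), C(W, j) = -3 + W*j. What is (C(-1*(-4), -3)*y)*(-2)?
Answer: -360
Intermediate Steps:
y = -12 (y = 3*(-4) = -12)
(C(-1*(-4), -3)*y)*(-2) = ((-3 - 1*(-4)*(-3))*(-12))*(-2) = ((-3 + 4*(-3))*(-12))*(-2) = ((-3 - 12)*(-12))*(-2) = -15*(-12)*(-2) = 180*(-2) = -360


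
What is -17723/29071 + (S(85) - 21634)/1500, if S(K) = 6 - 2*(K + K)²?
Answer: -194636324/3633875 ≈ -53.562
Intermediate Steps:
S(K) = 6 - 8*K² (S(K) = 6 - 2*4*K² = 6 - 8*K²)
-17723/29071 + (S(85) - 21634)/1500 = -17723/29071 + ((6 - 8*85²) - 21634)/1500 = -17723*1/29071 + ((6 - 8*7225) - 21634)*(1/1500) = -17723/29071 + ((6 - 57800) - 21634)*(1/1500) = -17723/29071 + (-57794 - 21634)*(1/1500) = -17723/29071 - 79428*1/1500 = -17723/29071 - 6619/125 = -194636324/3633875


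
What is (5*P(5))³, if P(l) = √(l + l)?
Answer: 1250*√10 ≈ 3952.8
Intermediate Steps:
P(l) = √2*√l (P(l) = √(2*l) = √2*√l)
(5*P(5))³ = (5*(√2*√5))³ = (5*√10)³ = 1250*√10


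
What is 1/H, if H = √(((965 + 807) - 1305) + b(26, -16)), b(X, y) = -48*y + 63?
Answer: √1298/1298 ≈ 0.027756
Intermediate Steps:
b(X, y) = 63 - 48*y
H = √1298 (H = √(((965 + 807) - 1305) + (63 - 48*(-16))) = √((1772 - 1305) + (63 + 768)) = √(467 + 831) = √1298 ≈ 36.028)
1/H = 1/(√1298) = √1298/1298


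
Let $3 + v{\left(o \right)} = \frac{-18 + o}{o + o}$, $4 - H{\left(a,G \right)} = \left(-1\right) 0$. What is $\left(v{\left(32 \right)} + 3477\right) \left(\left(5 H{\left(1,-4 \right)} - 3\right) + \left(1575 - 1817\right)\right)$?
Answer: $- \frac{25014375}{32} \approx -7.817 \cdot 10^{5}$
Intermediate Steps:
$H{\left(a,G \right)} = 4$ ($H{\left(a,G \right)} = 4 - \left(-1\right) 0 = 4 - 0 = 4 + 0 = 4$)
$v{\left(o \right)} = -3 + \frac{-18 + o}{2 o}$ ($v{\left(o \right)} = -3 + \frac{-18 + o}{o + o} = -3 + \frac{-18 + o}{2 o}$)
$\left(v{\left(32 \right)} + 3477\right) \left(\left(5 H{\left(1,-4 \right)} - 3\right) + \left(1575 - 1817\right)\right) = \left(\left(- \frac{5}{2} - \frac{9}{32}\right) + 3477\right) \left(\left(5 \cdot 4 - 3\right) + \left(1575 - 1817\right)\right) = \left(\left(- \frac{5}{2} - \frac{9}{32}\right) + 3477\right) \left(\left(20 - 3\right) + \left(1575 - 1817\right)\right) = \left(\left(- \frac{5}{2} - \frac{9}{32}\right) + 3477\right) \left(17 - 242\right) = \left(- \frac{89}{32} + 3477\right) \left(-225\right) = \frac{111175}{32} \left(-225\right) = - \frac{25014375}{32}$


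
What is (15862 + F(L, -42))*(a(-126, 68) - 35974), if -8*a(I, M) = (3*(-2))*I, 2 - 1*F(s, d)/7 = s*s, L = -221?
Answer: 23517455507/2 ≈ 1.1759e+10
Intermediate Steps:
F(s, d) = 14 - 7*s² (F(s, d) = 14 - 7*s*s = 14 - 7*s²)
a(I, M) = 3*I/4 (a(I, M) = -3*(-2)*I/8 = -(-3)*I/4 = 3*I/4)
(15862 + F(L, -42))*(a(-126, 68) - 35974) = (15862 + (14 - 7*(-221)²))*((¾)*(-126) - 35974) = (15862 + (14 - 7*48841))*(-189/2 - 35974) = (15862 + (14 - 341887))*(-72137/2) = (15862 - 341873)*(-72137/2) = -326011*(-72137/2) = 23517455507/2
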